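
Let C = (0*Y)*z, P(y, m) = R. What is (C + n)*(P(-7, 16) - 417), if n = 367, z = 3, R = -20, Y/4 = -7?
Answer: -160379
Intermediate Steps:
Y = -28 (Y = 4*(-7) = -28)
P(y, m) = -20
C = 0 (C = (0*(-28))*3 = 0*3 = 0)
(C + n)*(P(-7, 16) - 417) = (0 + 367)*(-20 - 417) = 367*(-437) = -160379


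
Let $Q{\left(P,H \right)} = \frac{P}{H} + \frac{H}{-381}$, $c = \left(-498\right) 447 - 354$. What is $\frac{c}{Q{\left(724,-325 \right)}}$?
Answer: $\frac{27608022000}{170219} \approx 1.6219 \cdot 10^{5}$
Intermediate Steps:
$c = -222960$ ($c = -222606 - 354 = -222960$)
$Q{\left(P,H \right)} = - \frac{H}{381} + \frac{P}{H}$ ($Q{\left(P,H \right)} = \frac{P}{H} + H \left(- \frac{1}{381}\right) = \frac{P}{H} - \frac{H}{381} = - \frac{H}{381} + \frac{P}{H}$)
$\frac{c}{Q{\left(724,-325 \right)}} = - \frac{222960}{\left(- \frac{1}{381}\right) \left(-325\right) + \frac{724}{-325}} = - \frac{222960}{\frac{325}{381} + 724 \left(- \frac{1}{325}\right)} = - \frac{222960}{\frac{325}{381} - \frac{724}{325}} = - \frac{222960}{- \frac{170219}{123825}} = \left(-222960\right) \left(- \frac{123825}{170219}\right) = \frac{27608022000}{170219}$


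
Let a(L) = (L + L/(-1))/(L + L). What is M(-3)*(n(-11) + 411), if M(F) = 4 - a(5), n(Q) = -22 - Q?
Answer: 1600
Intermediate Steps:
a(L) = 0 (a(L) = (L + L*(-1))/((2*L)) = (L - L)*(1/(2*L)) = 0*(1/(2*L)) = 0)
M(F) = 4 (M(F) = 4 - 1*0 = 4 + 0 = 4)
M(-3)*(n(-11) + 411) = 4*((-22 - 1*(-11)) + 411) = 4*((-22 + 11) + 411) = 4*(-11 + 411) = 4*400 = 1600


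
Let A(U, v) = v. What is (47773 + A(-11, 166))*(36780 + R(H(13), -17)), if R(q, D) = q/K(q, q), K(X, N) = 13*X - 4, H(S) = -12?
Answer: 70528000617/40 ≈ 1.7632e+9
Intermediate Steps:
K(X, N) = -4 + 13*X
R(q, D) = q/(-4 + 13*q)
(47773 + A(-11, 166))*(36780 + R(H(13), -17)) = (47773 + 166)*(36780 - 12/(-4 + 13*(-12))) = 47939*(36780 - 12/(-4 - 156)) = 47939*(36780 - 12/(-160)) = 47939*(36780 - 12*(-1/160)) = 47939*(36780 + 3/40) = 47939*(1471203/40) = 70528000617/40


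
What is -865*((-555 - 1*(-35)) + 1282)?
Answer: -659130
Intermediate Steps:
-865*((-555 - 1*(-35)) + 1282) = -865*((-555 + 35) + 1282) = -865*(-520 + 1282) = -865*762 = -659130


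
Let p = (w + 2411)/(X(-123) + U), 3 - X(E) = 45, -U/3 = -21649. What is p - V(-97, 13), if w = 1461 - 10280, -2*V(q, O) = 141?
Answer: 3046263/43270 ≈ 70.401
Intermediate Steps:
V(q, O) = -141/2 (V(q, O) = -1/2*141 = -141/2)
w = -8819
U = 64947 (U = -3*(-21649) = 64947)
X(E) = -42 (X(E) = 3 - 1*45 = 3 - 45 = -42)
p = -2136/21635 (p = (-8819 + 2411)/(-42 + 64947) = -6408/64905 = -6408*1/64905 = -2136/21635 ≈ -0.098729)
p - V(-97, 13) = -2136/21635 - 1*(-141/2) = -2136/21635 + 141/2 = 3046263/43270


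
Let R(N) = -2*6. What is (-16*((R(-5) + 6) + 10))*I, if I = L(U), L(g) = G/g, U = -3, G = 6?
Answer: 128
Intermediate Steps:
L(g) = 6/g
R(N) = -12
I = -2 (I = 6/(-3) = 6*(-⅓) = -2)
(-16*((R(-5) + 6) + 10))*I = -16*((-12 + 6) + 10)*(-2) = -16*(-6 + 10)*(-2) = -16*4*(-2) = -64*(-2) = 128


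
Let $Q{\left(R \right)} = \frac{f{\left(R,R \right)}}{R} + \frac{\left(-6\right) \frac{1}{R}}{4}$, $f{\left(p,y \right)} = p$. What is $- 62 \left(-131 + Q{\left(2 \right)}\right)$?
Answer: $\frac{16213}{2} \approx 8106.5$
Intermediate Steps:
$Q{\left(R \right)} = 1 - \frac{3}{2 R}$ ($Q{\left(R \right)} = \frac{R}{R} + \frac{\left(-6\right) \frac{1}{R}}{4} = 1 + - \frac{6}{R} \frac{1}{4} = 1 - \frac{3}{2 R}$)
$- 62 \left(-131 + Q{\left(2 \right)}\right) = - 62 \left(-131 + \frac{- \frac{3}{2} + 2}{2}\right) = - 62 \left(-131 + \frac{1}{2} \cdot \frac{1}{2}\right) = - 62 \left(-131 + \frac{1}{4}\right) = \left(-62\right) \left(- \frac{523}{4}\right) = \frac{16213}{2}$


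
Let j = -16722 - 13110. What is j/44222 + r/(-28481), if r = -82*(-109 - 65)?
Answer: -740302344/629743391 ≈ -1.1756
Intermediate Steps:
r = 14268 (r = -82*(-174) = 14268)
j = -29832
j/44222 + r/(-28481) = -29832/44222 + 14268/(-28481) = -29832*1/44222 + 14268*(-1/28481) = -14916/22111 - 14268/28481 = -740302344/629743391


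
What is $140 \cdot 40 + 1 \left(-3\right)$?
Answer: $5597$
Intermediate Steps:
$140 \cdot 40 + 1 \left(-3\right) = 5600 - 3 = 5597$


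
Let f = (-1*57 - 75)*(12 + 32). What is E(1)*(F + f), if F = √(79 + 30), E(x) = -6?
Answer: 34848 - 6*√109 ≈ 34785.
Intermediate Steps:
F = √109 ≈ 10.440
f = -5808 (f = (-57 - 75)*44 = -132*44 = -5808)
E(1)*(F + f) = -6*(√109 - 5808) = -6*(-5808 + √109) = 34848 - 6*√109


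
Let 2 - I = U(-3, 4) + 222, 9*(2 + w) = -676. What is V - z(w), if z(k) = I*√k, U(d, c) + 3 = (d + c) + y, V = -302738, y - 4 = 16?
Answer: -302738 + 238*I*√694/3 ≈ -3.0274e+5 + 2089.9*I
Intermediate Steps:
w = -694/9 (w = -2 + (⅑)*(-676) = -2 - 676/9 = -694/9 ≈ -77.111)
y = 20 (y = 4 + 16 = 20)
U(d, c) = 17 + c + d (U(d, c) = -3 + ((d + c) + 20) = -3 + ((c + d) + 20) = -3 + (20 + c + d) = 17 + c + d)
I = -238 (I = 2 - ((17 + 4 - 3) + 222) = 2 - (18 + 222) = 2 - 1*240 = 2 - 240 = -238)
z(k) = -238*√k
V - z(w) = -302738 - (-238)*√(-694/9) = -302738 - (-238)*I*√694/3 = -302738 + 238*I*√694/3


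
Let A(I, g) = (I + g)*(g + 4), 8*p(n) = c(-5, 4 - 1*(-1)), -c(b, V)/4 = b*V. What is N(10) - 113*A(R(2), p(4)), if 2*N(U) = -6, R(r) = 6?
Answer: -137985/4 ≈ -34496.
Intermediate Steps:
c(b, V) = -4*V*b (c(b, V) = -4*b*V = -4*V*b)
p(n) = 25/2 (p(n) = (-4*(4 - 1*(-1))*(-5))/8 = (-4*(4 + 1)*(-5))/8 = (-4*5*(-5))/8 = (1/8)*100 = 25/2)
N(U) = -3 (N(U) = (1/2)*(-6) = -3)
A(I, g) = (4 + g)*(I + g) (A(I, g) = (I + g)*(4 + g) = (4 + g)*(I + g))
N(10) - 113*A(R(2), p(4)) = -3 - 113*((25/2)**2 + 4*6 + 4*(25/2) + 6*(25/2)) = -3 - 113*(625/4 + 24 + 50 + 75) = -3 - 113*1221/4 = -3 - 137973/4 = -137985/4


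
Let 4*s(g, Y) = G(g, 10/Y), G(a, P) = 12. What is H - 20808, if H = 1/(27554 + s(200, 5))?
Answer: -573406055/27557 ≈ -20808.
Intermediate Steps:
s(g, Y) = 3 (s(g, Y) = (¼)*12 = 3)
H = 1/27557 (H = 1/(27554 + 3) = 1/27557 ≈ 3.6288e-5)
H - 20808 = 1/27557 - 20808 = -573406055/27557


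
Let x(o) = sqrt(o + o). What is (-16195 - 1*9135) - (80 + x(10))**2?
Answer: -31750 - 320*sqrt(5) ≈ -32466.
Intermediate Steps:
x(o) = sqrt(2)*sqrt(o) (x(o) = sqrt(2*o) = sqrt(2)*sqrt(o))
(-16195 - 1*9135) - (80 + x(10))**2 = (-16195 - 1*9135) - (80 + sqrt(2)*sqrt(10))**2 = (-16195 - 9135) - (80 + 2*sqrt(5))**2 = -25330 - (80 + 2*sqrt(5))**2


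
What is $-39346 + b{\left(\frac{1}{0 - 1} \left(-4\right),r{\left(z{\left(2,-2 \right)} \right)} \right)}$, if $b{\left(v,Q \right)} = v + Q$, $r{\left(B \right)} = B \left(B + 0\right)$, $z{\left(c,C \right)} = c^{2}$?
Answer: $-39326$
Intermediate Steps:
$r{\left(B \right)} = B^{2}$ ($r{\left(B \right)} = B B = B^{2}$)
$b{\left(v,Q \right)} = Q + v$
$-39346 + b{\left(\frac{1}{0 - 1} \left(-4\right),r{\left(z{\left(2,-2 \right)} \right)} \right)} = -39346 + \left(\left(2^{2}\right)^{2} + \frac{1}{0 - 1} \left(-4\right)\right) = -39346 + \left(4^{2} + \frac{1}{-1} \left(-4\right)\right) = -39346 + \left(16 - -4\right) = -39346 + \left(16 + 4\right) = -39346 + 20 = -39326$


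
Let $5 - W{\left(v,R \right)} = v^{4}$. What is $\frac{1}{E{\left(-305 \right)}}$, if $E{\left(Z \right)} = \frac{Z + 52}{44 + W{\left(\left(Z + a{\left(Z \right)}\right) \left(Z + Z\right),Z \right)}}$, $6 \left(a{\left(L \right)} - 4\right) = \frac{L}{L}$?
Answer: $\frac{91856138077797844136656}{20493} \approx 4.4823 \cdot 10^{18}$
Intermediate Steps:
$a{\left(L \right)} = \frac{25}{6}$ ($a{\left(L \right)} = 4 + \frac{L \frac{1}{L}}{6} = 4 + \frac{1}{6} \cdot 1 = 4 + \frac{1}{6} = \frac{25}{6}$)
$W{\left(v,R \right)} = 5 - v^{4}$
$E{\left(Z \right)} = \frac{52 + Z}{49 - 16 Z^{4} \left(\frac{25}{6} + Z\right)^{4}}$ ($E{\left(Z \right)} = \frac{Z + 52}{44 - \left(-5 + \left(\left(Z + \frac{25}{6}\right) \left(Z + Z\right)\right)^{4}\right)} = \frac{52 + Z}{44 - \left(-5 + \left(\left(\frac{25}{6} + Z\right) 2 Z\right)^{4}\right)} = \frac{52 + Z}{44 - \left(-5 + \left(2 Z \left(\frac{25}{6} + Z\right)\right)^{4}\right)} = \frac{52 + Z}{44 - \left(-5 + 16 Z^{4} \left(\frac{25}{6} + Z\right)^{4}\right)} = \frac{52 + Z}{49 - 16 Z^{4} \left(\frac{25}{6} + Z\right)^{4}}$)
$\frac{1}{E{\left(-305 \right)}} = \frac{1}{81 \frac{1}{-3969 + \left(-305\right)^{4} \left(25 + 6 \left(-305\right)\right)^{4}} \left(-52 - -305\right)} = \frac{1}{81 \frac{1}{-3969 + 8653650625 \left(25 - 1830\right)^{4}} \left(-52 + 305\right)} = \frac{1}{81 \frac{1}{-3969 + 8653650625 \left(-1805\right)^{4}} \cdot 253} = \frac{1}{81 \frac{1}{-3969 + 8653650625 \cdot 10614726900625} \cdot 253} = \frac{1}{81 \frac{1}{-3969 + 91856138077797844140625} \cdot 253} = \frac{1}{81 \cdot \frac{1}{91856138077797844136656} \cdot 253} = \frac{1}{\frac{20493}{91856138077797844136656}} = \frac{91856138077797844136656}{20493}$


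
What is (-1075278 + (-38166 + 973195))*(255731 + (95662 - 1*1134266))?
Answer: 109797155377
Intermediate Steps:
(-1075278 + (-38166 + 973195))*(255731 + (95662 - 1*1134266)) = (-1075278 + 935029)*(255731 + (95662 - 1134266)) = -140249*(255731 - 1038604) = -140249*(-782873) = 109797155377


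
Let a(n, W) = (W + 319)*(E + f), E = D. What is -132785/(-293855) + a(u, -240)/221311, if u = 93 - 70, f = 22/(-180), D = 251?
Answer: 633794302741/1170600190290 ≈ 0.54143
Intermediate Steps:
f = -11/90 (f = 22*(-1/180) = -11/90 ≈ -0.12222)
E = 251
u = 23
a(n, W) = 7202701/90 + 22579*W/90 (a(n, W) = (W + 319)*(251 - 11/90) = (319 + W)*(22579/90) = 7202701/90 + 22579*W/90)
-132785/(-293855) + a(u, -240)/221311 = -132785/(-293855) + (7202701/90 + (22579/90)*(-240))/221311 = -132785*(-1/293855) + (7202701/90 - 180632/3)*(1/221311) = 26557/58771 + (1783741/90)*(1/221311) = 26557/58771 + 1783741/19917990 = 633794302741/1170600190290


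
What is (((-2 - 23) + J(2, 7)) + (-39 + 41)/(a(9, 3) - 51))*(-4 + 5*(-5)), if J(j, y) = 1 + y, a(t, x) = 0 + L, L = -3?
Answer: 13340/27 ≈ 494.07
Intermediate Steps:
a(t, x) = -3 (a(t, x) = 0 - 3 = -3)
(((-2 - 23) + J(2, 7)) + (-39 + 41)/(a(9, 3) - 51))*(-4 + 5*(-5)) = (((-2 - 23) + (1 + 7)) + (-39 + 41)/(-3 - 51))*(-4 + 5*(-5)) = ((-25 + 8) + 2/(-54))*(-4 - 25) = (-17 + 2*(-1/54))*(-29) = (-17 - 1/27)*(-29) = -460/27*(-29) = 13340/27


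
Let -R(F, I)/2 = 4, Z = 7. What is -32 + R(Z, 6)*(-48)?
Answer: 352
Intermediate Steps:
R(F, I) = -8 (R(F, I) = -2*4 = -8)
-32 + R(Z, 6)*(-48) = -32 - 8*(-48) = -32 + 384 = 352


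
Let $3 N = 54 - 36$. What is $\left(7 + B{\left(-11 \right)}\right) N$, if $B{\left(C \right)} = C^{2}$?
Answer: $768$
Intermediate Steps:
$N = 6$ ($N = \frac{54 - 36}{3} = \frac{1}{3} \cdot 18 = 6$)
$\left(7 + B{\left(-11 \right)}\right) N = \left(7 + \left(-11\right)^{2}\right) 6 = \left(7 + 121\right) 6 = 128 \cdot 6 = 768$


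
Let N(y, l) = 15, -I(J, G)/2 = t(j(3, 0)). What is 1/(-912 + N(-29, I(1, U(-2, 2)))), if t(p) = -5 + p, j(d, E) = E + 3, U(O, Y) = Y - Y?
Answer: -1/897 ≈ -0.0011148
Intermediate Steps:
U(O, Y) = 0
j(d, E) = 3 + E
I(J, G) = 4 (I(J, G) = -2*(-5 + (3 + 0)) = -2*(-5 + 3) = -2*(-2) = 4)
1/(-912 + N(-29, I(1, U(-2, 2)))) = 1/(-912 + 15) = 1/(-897) = -1/897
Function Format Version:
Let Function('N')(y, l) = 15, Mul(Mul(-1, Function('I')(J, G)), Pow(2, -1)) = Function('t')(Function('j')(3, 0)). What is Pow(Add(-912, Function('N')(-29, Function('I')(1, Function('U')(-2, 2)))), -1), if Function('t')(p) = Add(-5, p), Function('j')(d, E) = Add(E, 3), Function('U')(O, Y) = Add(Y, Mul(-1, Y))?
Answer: Rational(-1, 897) ≈ -0.0011148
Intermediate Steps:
Function('U')(O, Y) = 0
Function('j')(d, E) = Add(3, E)
Function('I')(J, G) = 4 (Function('I')(J, G) = Mul(-2, Add(-5, Add(3, 0))) = Mul(-2, Add(-5, 3)) = Mul(-2, -2) = 4)
Pow(Add(-912, Function('N')(-29, Function('I')(1, Function('U')(-2, 2)))), -1) = Pow(Add(-912, 15), -1) = Pow(-897, -1) = Rational(-1, 897)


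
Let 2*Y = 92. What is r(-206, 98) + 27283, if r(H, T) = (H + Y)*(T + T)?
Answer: -4077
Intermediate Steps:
Y = 46 (Y = (½)*92 = 46)
r(H, T) = 2*T*(46 + H) (r(H, T) = (H + 46)*(T + T) = (46 + H)*(2*T) = 2*T*(46 + H))
r(-206, 98) + 27283 = 2*98*(46 - 206) + 27283 = 2*98*(-160) + 27283 = -31360 + 27283 = -4077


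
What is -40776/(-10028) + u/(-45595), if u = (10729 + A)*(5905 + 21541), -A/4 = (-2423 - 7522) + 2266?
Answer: -570249275172/22861333 ≈ -24944.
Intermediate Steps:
A = 30716 (A = -4*((-2423 - 7522) + 2266) = -4*(-9945 + 2266) = -4*(-7679) = 30716)
u = 1137499470 (u = (10729 + 30716)*(5905 + 21541) = 41445*27446 = 1137499470)
-40776/(-10028) + u/(-45595) = -40776/(-10028) + 1137499470/(-45595) = -40776*(-1/10028) + 1137499470*(-1/45595) = 10194/2507 - 227499894/9119 = -570249275172/22861333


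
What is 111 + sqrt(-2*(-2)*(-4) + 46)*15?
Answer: 111 + 15*sqrt(30) ≈ 193.16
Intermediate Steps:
111 + sqrt(-2*(-2)*(-4) + 46)*15 = 111 + sqrt(4*(-4) + 46)*15 = 111 + sqrt(-16 + 46)*15 = 111 + sqrt(30)*15 = 111 + 15*sqrt(30)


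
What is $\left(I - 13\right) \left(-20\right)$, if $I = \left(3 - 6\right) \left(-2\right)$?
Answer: $140$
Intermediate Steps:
$I = 6$ ($I = \left(-3\right) \left(-2\right) = 6$)
$\left(I - 13\right) \left(-20\right) = \left(6 - 13\right) \left(-20\right) = \left(-7\right) \left(-20\right) = 140$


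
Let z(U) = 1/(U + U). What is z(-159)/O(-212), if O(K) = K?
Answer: 1/67416 ≈ 1.4833e-5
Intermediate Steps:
z(U) = 1/(2*U)
z(-159)/O(-212) = ((½)/(-159))/(-212) = ((½)*(-1/159))*(-1/212) = -1/318*(-1/212) = 1/67416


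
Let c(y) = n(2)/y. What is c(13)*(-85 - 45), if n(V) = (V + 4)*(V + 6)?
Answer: -480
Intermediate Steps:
n(V) = (4 + V)*(6 + V)
c(y) = 48/y (c(y) = (24 + 2² + 10*2)/y = (24 + 4 + 20)/y = 48/y)
c(13)*(-85 - 45) = (48/13)*(-85 - 45) = (48*(1/13))*(-130) = (48/13)*(-130) = -480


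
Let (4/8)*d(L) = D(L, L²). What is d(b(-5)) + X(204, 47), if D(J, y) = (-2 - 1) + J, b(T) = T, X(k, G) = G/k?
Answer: -3217/204 ≈ -15.770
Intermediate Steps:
D(J, y) = -3 + J
d(L) = -6 + 2*L (d(L) = 2*(-3 + L) = -6 + 2*L)
d(b(-5)) + X(204, 47) = (-6 + 2*(-5)) + 47/204 = (-6 - 10) + 47*(1/204) = -16 + 47/204 = -3217/204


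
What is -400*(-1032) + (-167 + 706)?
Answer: 413339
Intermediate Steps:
-400*(-1032) + (-167 + 706) = 412800 + 539 = 413339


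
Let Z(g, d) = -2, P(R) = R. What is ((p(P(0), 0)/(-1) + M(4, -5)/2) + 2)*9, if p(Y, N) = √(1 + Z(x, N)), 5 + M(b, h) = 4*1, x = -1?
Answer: 27/2 - 9*I ≈ 13.5 - 9.0*I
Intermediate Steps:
M(b, h) = -1 (M(b, h) = -5 + 4*1 = -5 + 4 = -1)
p(Y, N) = I (p(Y, N) = √(1 - 2) = √(-1) = I)
((p(P(0), 0)/(-1) + M(4, -5)/2) + 2)*9 = ((I/(-1) - 1/2) + 2)*9 = ((I*(-1) - 1*½) + 2)*9 = ((-I - ½) + 2)*9 = ((-½ - I) + 2)*9 = (3/2 - I)*9 = 27/2 - 9*I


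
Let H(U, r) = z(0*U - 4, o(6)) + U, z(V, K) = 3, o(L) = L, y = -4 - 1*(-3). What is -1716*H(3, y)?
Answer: -10296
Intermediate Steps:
y = -1 (y = -4 + 3 = -1)
H(U, r) = 3 + U
-1716*H(3, y) = -1716*(3 + 3) = -1716*6 = -286*36 = -10296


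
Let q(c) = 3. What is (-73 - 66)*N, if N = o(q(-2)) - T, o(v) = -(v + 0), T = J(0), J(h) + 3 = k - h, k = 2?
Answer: 278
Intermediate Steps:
J(h) = -1 - h (J(h) = -3 + (2 - h) = -1 - h)
T = -1 (T = -1 - 1*0 = -1 + 0 = -1)
o(v) = -v
N = -2 (N = -1*3 - 1*(-1) = -3 + 1 = -2)
(-73 - 66)*N = (-73 - 66)*(-2) = -139*(-2) = 278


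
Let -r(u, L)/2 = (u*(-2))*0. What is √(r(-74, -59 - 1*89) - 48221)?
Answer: I*√48221 ≈ 219.59*I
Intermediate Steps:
r(u, L) = 0 (r(u, L) = -2*u*(-2)*0 = -2*(-2*u)*0 = -2*0 = 0)
√(r(-74, -59 - 1*89) - 48221) = √(0 - 48221) = √(-48221) = I*√48221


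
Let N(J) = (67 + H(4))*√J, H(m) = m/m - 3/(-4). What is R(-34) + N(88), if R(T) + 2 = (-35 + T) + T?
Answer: -105 + 275*√22/2 ≈ 539.93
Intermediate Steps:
H(m) = 7/4 (H(m) = 1 - 3*(-¼) = 1 + ¾ = 7/4)
R(T) = -37 + 2*T (R(T) = -2 + ((-35 + T) + T) = -2 + (-35 + 2*T) = -37 + 2*T)
N(J) = 275*√J/4 (N(J) = (67 + 7/4)*√J = 275*√J/4)
R(-34) + N(88) = (-37 + 2*(-34)) + 275*√88/4 = (-37 - 68) + 275*(2*√22)/4 = -105 + 275*√22/2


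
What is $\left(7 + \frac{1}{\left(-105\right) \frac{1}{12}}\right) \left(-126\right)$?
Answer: $- \frac{4338}{5} \approx -867.6$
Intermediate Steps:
$\left(7 + \frac{1}{\left(-105\right) \frac{1}{12}}\right) \left(-126\right) = \left(7 + \frac{1}{- \frac{35}{4}}\right) \left(-126\right) = \left(7 - \frac{4}{35}\right) \left(-126\right) = \frac{241}{35} \left(-126\right) = - \frac{4338}{5}$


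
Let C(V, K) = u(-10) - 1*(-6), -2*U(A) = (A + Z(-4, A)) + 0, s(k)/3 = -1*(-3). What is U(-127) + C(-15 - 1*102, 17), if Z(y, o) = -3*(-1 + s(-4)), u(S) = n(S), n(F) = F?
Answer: 143/2 ≈ 71.500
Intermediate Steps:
s(k) = 9 (s(k) = 3*(-1*(-3)) = 3*3 = 9)
u(S) = S
Z(y, o) = -24 (Z(y, o) = -3*(-1 + 9) = -3*8 = -24)
U(A) = 12 - A/2 (U(A) = -((A - 24) + 0)/2 = -((-24 + A) + 0)/2 = -(-24 + A)/2 = 12 - A/2)
C(V, K) = -4 (C(V, K) = -10 - 1*(-6) = -10 + 6 = -4)
U(-127) + C(-15 - 1*102, 17) = (12 - ½*(-127)) - 4 = (12 + 127/2) - 4 = 151/2 - 4 = 143/2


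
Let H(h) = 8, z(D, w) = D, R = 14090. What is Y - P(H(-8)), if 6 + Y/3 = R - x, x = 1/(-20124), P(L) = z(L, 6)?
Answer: 283372753/6708 ≈ 42244.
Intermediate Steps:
P(L) = L
x = -1/20124 ≈ -4.9692e-5
Y = 283426417/6708 (Y = -18 + 3*(14090 - 1*(-1/20124)) = -18 + 3*(14090 + 1/20124) = -18 + 3*(283547161/20124) = -18 + 283547161/6708 = 283426417/6708 ≈ 42252.)
Y - P(H(-8)) = 283426417/6708 - 1*8 = 283426417/6708 - 8 = 283372753/6708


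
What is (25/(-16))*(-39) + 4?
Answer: 1039/16 ≈ 64.938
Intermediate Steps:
(25/(-16))*(-39) + 4 = (25*(-1/16))*(-39) + 4 = -25/16*(-39) + 4 = 975/16 + 4 = 1039/16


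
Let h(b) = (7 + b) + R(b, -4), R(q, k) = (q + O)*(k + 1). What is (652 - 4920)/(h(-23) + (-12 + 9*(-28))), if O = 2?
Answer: 4268/217 ≈ 19.668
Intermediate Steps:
R(q, k) = (1 + k)*(2 + q) (R(q, k) = (q + 2)*(k + 1) = (2 + q)*(1 + k) = (1 + k)*(2 + q))
h(b) = 1 - 2*b (h(b) = (7 + b) + (2 + b + 2*(-4) - 4*b) = (7 + b) + (2 + b - 8 - 4*b) = (7 + b) + (-6 - 3*b) = 1 - 2*b)
(652 - 4920)/(h(-23) + (-12 + 9*(-28))) = (652 - 4920)/((1 - 2*(-23)) + (-12 + 9*(-28))) = -4268/((1 + 46) + (-12 - 252)) = -4268/(47 - 264) = -4268/(-217) = -4268*(-1/217) = 4268/217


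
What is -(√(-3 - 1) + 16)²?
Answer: -252 - 64*I ≈ -252.0 - 64.0*I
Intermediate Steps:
-(√(-3 - 1) + 16)² = -(√(-4) + 16)² = -(2*I + 16)² = -(16 + 2*I)²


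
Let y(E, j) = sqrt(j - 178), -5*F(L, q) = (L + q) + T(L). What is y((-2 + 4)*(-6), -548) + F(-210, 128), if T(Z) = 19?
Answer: 63/5 + 11*I*sqrt(6) ≈ 12.6 + 26.944*I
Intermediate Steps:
F(L, q) = -19/5 - L/5 - q/5 (F(L, q) = -((L + q) + 19)/5 = -(19 + L + q)/5 = -19/5 - L/5 - q/5)
y(E, j) = sqrt(-178 + j)
y((-2 + 4)*(-6), -548) + F(-210, 128) = sqrt(-178 - 548) + (-19/5 - 1/5*(-210) - 1/5*128) = sqrt(-726) + (-19/5 + 42 - 128/5) = 11*I*sqrt(6) + 63/5 = 63/5 + 11*I*sqrt(6)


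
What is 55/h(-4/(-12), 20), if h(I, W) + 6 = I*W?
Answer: 165/2 ≈ 82.500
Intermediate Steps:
h(I, W) = -6 + I*W
55/h(-4/(-12), 20) = 55/(-6 - 4/(-12)*20) = 55/(-6 - 4*(-1/12)*20) = 55/(-6 + (1/3)*20) = 55/(-6 + 20/3) = 55/(2/3) = 55*(3/2) = 165/2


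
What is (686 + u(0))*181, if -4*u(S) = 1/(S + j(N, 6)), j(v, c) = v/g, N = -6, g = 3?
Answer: 993509/8 ≈ 1.2419e+5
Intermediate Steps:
j(v, c) = v/3
u(S) = -1/(4*(-2 + S)) (u(S) = -1/(4*(S + (⅓)*(-6))) = -1/(4*(S - 2)) = -1/(4*(-2 + S)))
(686 + u(0))*181 = (686 - 1/(-8 + 4*0))*181 = (686 - 1/(-8 + 0))*181 = (686 - 1/(-8))*181 = (686 - 1*(-⅛))*181 = (686 + ⅛)*181 = (5489/8)*181 = 993509/8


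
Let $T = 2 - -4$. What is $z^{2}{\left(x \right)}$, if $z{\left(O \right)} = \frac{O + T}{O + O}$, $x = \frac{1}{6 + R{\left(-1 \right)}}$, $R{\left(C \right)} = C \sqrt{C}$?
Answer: $\frac{1333}{4} - 111 i \approx 333.25 - 111.0 i$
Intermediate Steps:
$R{\left(C \right)} = C^{\frac{3}{2}}$
$T = 6$ ($T = 2 + 4 = 6$)
$x = \frac{6 + i}{37}$ ($x = \frac{1}{6 + \left(-1\right)^{\frac{3}{2}}} = \frac{1}{6 - i} = \frac{6 + i}{37} \approx 0.16216 + 0.027027 i$)
$z{\left(O \right)} = \frac{6 + O}{2 O}$ ($z{\left(O \right)} = \frac{O + 6}{O + O} = \frac{6 + O}{2 O}$)
$z^{2}{\left(x \right)} = \left(\frac{6 + \left(\frac{6}{37} + \frac{i}{37}\right)}{2 \left(\frac{6}{37} + \frac{i}{37}\right)}\right)^{2} = \left(\frac{37 \left(\frac{6}{37} - \frac{i}{37}\right) \left(\frac{228}{37} + \frac{i}{37}\right)}{2}\right)^{2} = \frac{1369 \left(\frac{6}{37} - \frac{i}{37}\right)^{2} \left(\frac{228}{37} + \frac{i}{37}\right)^{2}}{4}$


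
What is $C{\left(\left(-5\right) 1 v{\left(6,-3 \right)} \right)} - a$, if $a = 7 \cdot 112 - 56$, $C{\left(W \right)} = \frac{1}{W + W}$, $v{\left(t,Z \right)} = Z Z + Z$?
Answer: $- \frac{43681}{60} \approx -728.02$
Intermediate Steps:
$v{\left(t,Z \right)} = Z + Z^{2}$ ($v{\left(t,Z \right)} = Z^{2} + Z = Z + Z^{2}$)
$C{\left(W \right)} = \frac{1}{2 W}$
$a = 728$ ($a = 784 - 56 = 728$)
$C{\left(\left(-5\right) 1 v{\left(6,-3 \right)} \right)} - a = \frac{1}{2 \left(-5\right) 1 \left(- 3 \left(1 - 3\right)\right)} - 728 = \frac{1}{2 \left(- 5 \left(\left(-3\right) \left(-2\right)\right)\right)} - 728 = \frac{1}{2 \left(\left(-5\right) 6\right)} - 728 = \frac{1}{2 \left(-30\right)} - 728 = \frac{1}{2} \left(- \frac{1}{30}\right) - 728 = - \frac{1}{60} - 728 = - \frac{43681}{60}$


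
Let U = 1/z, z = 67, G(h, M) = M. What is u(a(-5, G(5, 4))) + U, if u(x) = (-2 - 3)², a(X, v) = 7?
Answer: 1676/67 ≈ 25.015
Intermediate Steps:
u(x) = 25 (u(x) = (-5)² = 25)
U = 1/67 ≈ 0.014925
u(a(-5, G(5, 4))) + U = 25 + 1/67 = 1676/67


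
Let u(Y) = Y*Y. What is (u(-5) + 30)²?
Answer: 3025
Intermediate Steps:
u(Y) = Y²
(u(-5) + 30)² = ((-5)² + 30)² = (25 + 30)² = 55² = 3025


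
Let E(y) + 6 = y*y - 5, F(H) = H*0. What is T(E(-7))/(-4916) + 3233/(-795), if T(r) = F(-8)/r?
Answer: -61/15 ≈ -4.0667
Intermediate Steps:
F(H) = 0
E(y) = -11 + y² (E(y) = -6 + (y*y - 5) = -6 + (y² - 5) = -6 + (-5 + y²) = -11 + y²)
T(r) = 0 (T(r) = 0/r = 0)
T(E(-7))/(-4916) + 3233/(-795) = 0/(-4916) + 3233/(-795) = 0*(-1/4916) + 3233*(-1/795) = 0 - 61/15 = -61/15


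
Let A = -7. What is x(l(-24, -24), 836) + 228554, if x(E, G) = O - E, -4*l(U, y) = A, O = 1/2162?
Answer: 988259931/4324 ≈ 2.2855e+5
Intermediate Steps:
O = 1/2162 ≈ 0.00046253
l(U, y) = 7/4 (l(U, y) = -¼*(-7) = 7/4)
x(E, G) = 1/2162 - E
x(l(-24, -24), 836) + 228554 = (1/2162 - 1*7/4) + 228554 = (1/2162 - 7/4) + 228554 = -7565/4324 + 228554 = 988259931/4324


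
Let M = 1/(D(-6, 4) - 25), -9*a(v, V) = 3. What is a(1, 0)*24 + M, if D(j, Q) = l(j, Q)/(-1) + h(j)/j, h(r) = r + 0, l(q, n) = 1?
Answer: -201/25 ≈ -8.0400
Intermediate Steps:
a(v, V) = -⅓ (a(v, V) = -⅑*3 = -⅓)
h(r) = r
D(j, Q) = 0 (D(j, Q) = 1/(-1) + j/j = 1*(-1) + 1 = -1 + 1 = 0)
M = -1/25 (M = 1/(0 - 25) = 1/(-25) = -1/25 ≈ -0.040000)
a(1, 0)*24 + M = -⅓*24 - 1/25 = -8 - 1/25 = -201/25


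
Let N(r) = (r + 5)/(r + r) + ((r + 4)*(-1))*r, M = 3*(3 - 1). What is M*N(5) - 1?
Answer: -265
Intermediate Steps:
M = 6 (M = 3*2 = 6)
N(r) = r*(-4 - r) + (5 + r)/(2*r) (N(r) = (5 + r)/((2*r)) + ((4 + r)*(-1))*r = (5 + r)*(1/(2*r)) + (-4 - r)*r = (5 + r)/(2*r) + r*(-4 - r) = r*(-4 - r) + (5 + r)/(2*r))
M*N(5) - 1 = 6*(½ - 1*5² - 4*5 + (5/2)/5) - 1 = 6*(½ - 1*25 - 20 + (5/2)*(⅕)) - 1 = 6*(½ - 25 - 20 + ½) - 1 = 6*(-44) - 1 = -264 - 1 = -265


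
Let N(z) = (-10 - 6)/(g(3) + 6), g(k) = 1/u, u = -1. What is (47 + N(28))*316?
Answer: 69204/5 ≈ 13841.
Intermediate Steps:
g(k) = -1 (g(k) = 1/(-1) = -1)
N(z) = -16/5 (N(z) = (-10 - 6)/(-1 + 6) = -16/5)
(47 + N(28))*316 = (47 - 16/5)*316 = (219/5)*316 = 69204/5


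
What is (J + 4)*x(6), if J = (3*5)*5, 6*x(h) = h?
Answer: 79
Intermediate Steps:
x(h) = h/6
J = 75 (J = 15*5 = 75)
(J + 4)*x(6) = (75 + 4)*((1/6)*6) = 79*1 = 79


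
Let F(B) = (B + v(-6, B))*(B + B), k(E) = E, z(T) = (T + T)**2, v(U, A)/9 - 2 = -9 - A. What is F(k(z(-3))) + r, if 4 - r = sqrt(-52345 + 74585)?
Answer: -25268 - 4*sqrt(1390) ≈ -25417.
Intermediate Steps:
v(U, A) = -63 - 9*A (v(U, A) = 18 + 9*(-9 - A) = 18 + (-81 - 9*A) = -63 - 9*A)
z(T) = 4*T**2 (z(T) = (2*T)**2 = 4*T**2)
F(B) = 2*B*(-63 - 8*B) (F(B) = (B + (-63 - 9*B))*(B + B) = (-63 - 8*B)*(2*B) = 2*B*(-63 - 8*B))
r = 4 - 4*sqrt(1390) (r = 4 - sqrt(-52345 + 74585) = 4 - sqrt(22240) = 4 - 4*sqrt(1390) ≈ -145.13)
F(k(z(-3))) + r = -2*4*(-3)**2*(63 + 8*(4*(-3)**2)) + (4 - 4*sqrt(1390)) = -2*4*9*(63 + 8*(4*9)) + (4 - 4*sqrt(1390)) = -2*36*(63 + 8*36) + (4 - 4*sqrt(1390)) = -2*36*(63 + 288) + (4 - 4*sqrt(1390)) = -2*36*351 + (4 - 4*sqrt(1390)) = -25272 + (4 - 4*sqrt(1390)) = -25268 - 4*sqrt(1390)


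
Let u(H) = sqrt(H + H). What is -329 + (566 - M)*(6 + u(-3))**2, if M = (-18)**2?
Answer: 6931 + 2904*I*sqrt(6) ≈ 6931.0 + 7113.3*I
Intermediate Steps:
u(H) = sqrt(2)*sqrt(H) (u(H) = sqrt(2*H) = sqrt(2)*sqrt(H))
M = 324
-329 + (566 - M)*(6 + u(-3))**2 = -329 + (566 - 1*324)*(6 + sqrt(2)*sqrt(-3))**2 = -329 + (566 - 324)*(6 + sqrt(2)*(I*sqrt(3)))**2 = -329 + 242*(6 + I*sqrt(6))**2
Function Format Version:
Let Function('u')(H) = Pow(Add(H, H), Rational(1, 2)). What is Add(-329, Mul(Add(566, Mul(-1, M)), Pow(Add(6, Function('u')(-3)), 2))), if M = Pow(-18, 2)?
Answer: Add(6931, Mul(2904, I, Pow(6, Rational(1, 2)))) ≈ Add(6931.0, Mul(7113.3, I))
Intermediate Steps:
Function('u')(H) = Mul(Pow(2, Rational(1, 2)), Pow(H, Rational(1, 2))) (Function('u')(H) = Pow(Mul(2, H), Rational(1, 2)) = Mul(Pow(2, Rational(1, 2)), Pow(H, Rational(1, 2))))
M = 324
Add(-329, Mul(Add(566, Mul(-1, M)), Pow(Add(6, Function('u')(-3)), 2))) = Add(-329, Mul(Add(566, Mul(-1, 324)), Pow(Add(6, Mul(Pow(2, Rational(1, 2)), Pow(-3, Rational(1, 2)))), 2))) = Add(-329, Mul(Add(566, -324), Pow(Add(6, Mul(Pow(2, Rational(1, 2)), Mul(I, Pow(3, Rational(1, 2))))), 2))) = Add(-329, Mul(242, Pow(Add(6, Mul(I, Pow(6, Rational(1, 2)))), 2)))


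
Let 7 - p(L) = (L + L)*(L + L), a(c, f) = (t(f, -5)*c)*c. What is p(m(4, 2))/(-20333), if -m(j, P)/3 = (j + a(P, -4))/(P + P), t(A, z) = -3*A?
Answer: 6077/20333 ≈ 0.29887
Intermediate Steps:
a(c, f) = -3*f*c² (a(c, f) = ((-3*f)*c)*c = (-3*c*f)*c = -3*f*c²)
m(j, P) = -3*(j + 12*P²)/(2*P) (m(j, P) = -3*(j - 3*(-4)*P²)/(P + P) = -3*(j + 12*P²)/(2*P))
p(L) = 7 - 4*L² (p(L) = 7 - (L + L)*(L + L) = 7 - 2*L*2*L = 7 - 4*L²)
p(m(4, 2))/(-20333) = (7 - 4*(-18*2 - 3/2*4/2)²)/(-20333) = (7 - 4*(-36 - 3/2*4*½)²)*(-1/20333) = (7 - 4*(-36 - 3)²)*(-1/20333) = (7 - 4*(-39)²)*(-1/20333) = (7 - 4*1521)*(-1/20333) = (7 - 6084)*(-1/20333) = -6077*(-1/20333) = 6077/20333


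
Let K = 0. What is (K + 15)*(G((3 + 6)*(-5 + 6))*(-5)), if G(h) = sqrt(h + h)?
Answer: -225*sqrt(2) ≈ -318.20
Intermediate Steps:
G(h) = sqrt(2)*sqrt(h) (G(h) = sqrt(2*h) = sqrt(2)*sqrt(h))
(K + 15)*(G((3 + 6)*(-5 + 6))*(-5)) = (0 + 15)*((sqrt(2)*sqrt((3 + 6)*(-5 + 6)))*(-5)) = 15*((sqrt(2)*sqrt(9*1))*(-5)) = 15*((sqrt(2)*sqrt(9))*(-5)) = 15*((sqrt(2)*3)*(-5)) = 15*((3*sqrt(2))*(-5)) = 15*(-15*sqrt(2)) = -225*sqrt(2)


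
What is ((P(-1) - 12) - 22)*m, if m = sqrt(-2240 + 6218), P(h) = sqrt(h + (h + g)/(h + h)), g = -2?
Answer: -102*sqrt(442) + 3*sqrt(221) ≈ -2099.8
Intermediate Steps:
P(h) = sqrt(h + (-2 + h)/(2*h)) (P(h) = sqrt(h + (h - 2)/(h + h)) = sqrt(h + (-2 + h)/((2*h))) = sqrt(h + (-2 + h)*(1/(2*h))) = sqrt(h + (-2 + h)/(2*h)))
m = 3*sqrt(442) (m = sqrt(3978) = 3*sqrt(442) ≈ 63.071)
((P(-1) - 12) - 22)*m = ((sqrt(2 - 4/(-1) + 4*(-1))/2 - 12) - 22)*(3*sqrt(442)) = ((sqrt(2 - 4*(-1) - 4)/2 - 12) - 22)*(3*sqrt(442)) = ((sqrt(2 + 4 - 4)/2 - 12) - 22)*(3*sqrt(442)) = ((sqrt(2)/2 - 12) - 22)*(3*sqrt(442)) = ((-12 + sqrt(2)/2) - 22)*(3*sqrt(442)) = (-34 + sqrt(2)/2)*(3*sqrt(442)) = 3*sqrt(442)*(-34 + sqrt(2)/2)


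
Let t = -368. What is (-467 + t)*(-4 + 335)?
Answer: -276385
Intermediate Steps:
(-467 + t)*(-4 + 335) = (-467 - 368)*(-4 + 335) = -835*331 = -276385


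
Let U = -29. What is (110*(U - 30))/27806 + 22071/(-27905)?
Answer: -397404838/387963215 ≈ -1.0243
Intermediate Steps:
(110*(U - 30))/27806 + 22071/(-27905) = (110*(-29 - 30))/27806 + 22071/(-27905) = (110*(-59))*(1/27806) + 22071*(-1/27905) = -6490*1/27806 - 22071/27905 = -3245/13903 - 22071/27905 = -397404838/387963215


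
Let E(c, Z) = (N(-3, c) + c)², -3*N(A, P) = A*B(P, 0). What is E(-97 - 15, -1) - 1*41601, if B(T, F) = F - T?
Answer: -41601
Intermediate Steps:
N(A, P) = A*P/3 (N(A, P) = -A*(0 - P)/3 = -A*(-P)/3 = -(-1)*A*P/3 = A*P/3)
E(c, Z) = 0 (E(c, Z) = ((⅓)*(-3)*c + c)² = (-c + c)² = 0² = 0)
E(-97 - 15, -1) - 1*41601 = 0 - 1*41601 = 0 - 41601 = -41601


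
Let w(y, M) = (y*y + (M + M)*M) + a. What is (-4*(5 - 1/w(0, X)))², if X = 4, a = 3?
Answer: 484416/1225 ≈ 395.44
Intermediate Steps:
w(y, M) = 3 + y² + 2*M² (w(y, M) = (y*y + (M + M)*M) + 3 = (y² + (2*M)*M) + 3 = (y² + 2*M²) + 3 = 3 + y² + 2*M²)
(-4*(5 - 1/w(0, X)))² = (-4*(5 - 1/(3 + 0² + 2*4²)))² = (-4*(5 - 1/(3 + 0 + 2*16)))² = (-4*(5 - 1/(3 + 0 + 32)))² = (-4*(5 - 1/35))² = (-4*174/35)² = (-696/35)² = 484416/1225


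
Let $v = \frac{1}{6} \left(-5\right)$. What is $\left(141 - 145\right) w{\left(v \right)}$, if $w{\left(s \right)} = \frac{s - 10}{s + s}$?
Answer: $-26$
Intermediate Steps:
$v = - \frac{5}{6}$ ($v = \frac{1}{6} \left(-5\right) = - \frac{5}{6} \approx -0.83333$)
$w{\left(s \right)} = \frac{-10 + s}{2 s}$
$\left(141 - 145\right) w{\left(v \right)} = \left(141 - 145\right) \frac{-10 - \frac{5}{6}}{2 \left(- \frac{5}{6}\right)} = - 4 \cdot \frac{1}{2} \left(- \frac{6}{5}\right) \left(- \frac{65}{6}\right) = \left(-4\right) \frac{13}{2} = -26$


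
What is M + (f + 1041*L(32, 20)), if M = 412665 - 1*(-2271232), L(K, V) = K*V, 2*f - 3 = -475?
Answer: 3349901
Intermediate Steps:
f = -236 (f = 3/2 + (½)*(-475) = 3/2 - 475/2 = -236)
M = 2683897 (M = 412665 + 2271232 = 2683897)
M + (f + 1041*L(32, 20)) = 2683897 + (-236 + 1041*(32*20)) = 2683897 + (-236 + 1041*640) = 2683897 + (-236 + 666240) = 2683897 + 666004 = 3349901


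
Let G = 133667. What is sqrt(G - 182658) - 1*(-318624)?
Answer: 318624 + I*sqrt(48991) ≈ 3.1862e+5 + 221.34*I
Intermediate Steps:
sqrt(G - 182658) - 1*(-318624) = sqrt(133667 - 182658) - 1*(-318624) = sqrt(-48991) + 318624 = I*sqrt(48991) + 318624 = 318624 + I*sqrt(48991)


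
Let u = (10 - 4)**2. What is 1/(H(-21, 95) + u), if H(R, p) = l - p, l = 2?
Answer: -1/57 ≈ -0.017544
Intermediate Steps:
H(R, p) = 2 - p
u = 36 (u = 6**2 = 36)
1/(H(-21, 95) + u) = 1/((2 - 1*95) + 36) = 1/((2 - 95) + 36) = 1/(-93 + 36) = 1/(-57) = -1/57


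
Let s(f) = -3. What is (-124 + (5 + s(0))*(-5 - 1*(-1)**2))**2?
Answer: 18496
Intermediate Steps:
(-124 + (5 + s(0))*(-5 - 1*(-1)**2))**2 = (-124 + (5 - 3)*(-5 - 1*(-1)**2))**2 = (-124 + 2*(-5 - 1*1))**2 = (-124 + 2*(-5 - 1))**2 = (-124 + 2*(-6))**2 = (-124 - 12)**2 = (-136)**2 = 18496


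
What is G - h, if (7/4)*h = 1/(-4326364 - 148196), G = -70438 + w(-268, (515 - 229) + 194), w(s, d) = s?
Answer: -553661918879/7830480 ≈ -70706.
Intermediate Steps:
G = -70706 (G = -70438 - 268 = -70706)
h = -1/7830480 (h = 4/(7*(-4326364 - 148196)) = (4/7)/(-4474560) = (4/7)*(-1/4474560) = -1/7830480 ≈ -1.2771e-7)
G - h = -70706 - 1*(-1/7830480) = -70706 + 1/7830480 = -553661918879/7830480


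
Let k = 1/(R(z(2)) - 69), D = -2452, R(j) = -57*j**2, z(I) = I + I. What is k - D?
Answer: 2405411/981 ≈ 2452.0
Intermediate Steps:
z(I) = 2*I
k = -1/981 (k = 1/(-57*(2*2)**2 - 69) = 1/(-57*4**2 - 69) = 1/(-57*16 - 69) = 1/(-912 - 69) = 1/(-981) = -1/981 ≈ -0.0010194)
k - D = -1/981 - 1*(-2452) = -1/981 + 2452 = 2405411/981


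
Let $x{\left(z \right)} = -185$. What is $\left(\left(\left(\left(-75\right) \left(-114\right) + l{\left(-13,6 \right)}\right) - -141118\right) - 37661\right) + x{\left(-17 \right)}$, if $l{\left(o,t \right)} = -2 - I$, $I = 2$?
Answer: $111818$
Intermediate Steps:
$l{\left(o,t \right)} = -4$ ($l{\left(o,t \right)} = -2 - 2 = -4$)
$\left(\left(\left(\left(-75\right) \left(-114\right) + l{\left(-13,6 \right)}\right) - -141118\right) - 37661\right) + x{\left(-17 \right)} = \left(\left(\left(\left(-75\right) \left(-114\right) - 4\right) - -141118\right) - 37661\right) - 185 = \left(\left(\left(8550 - 4\right) + 141118\right) - 37661\right) - 185 = \left(\left(8546 + 141118\right) - 37661\right) - 185 = \left(149664 - 37661\right) - 185 = 112003 - 185 = 111818$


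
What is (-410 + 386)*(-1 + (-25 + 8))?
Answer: 432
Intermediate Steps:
(-410 + 386)*(-1 + (-25 + 8)) = -24*(-1 - 17) = -24*(-18) = 432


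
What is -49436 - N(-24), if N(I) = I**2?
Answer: -50012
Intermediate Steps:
-49436 - N(-24) = -49436 - 1*(-24)**2 = -49436 - 1*576 = -49436 - 576 = -50012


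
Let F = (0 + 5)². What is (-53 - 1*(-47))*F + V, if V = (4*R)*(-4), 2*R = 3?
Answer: -174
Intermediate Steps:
R = 3/2 (R = (½)*3 = 3/2 ≈ 1.5000)
V = -24 (V = (4*(3/2))*(-4) = 6*(-4) = -24)
F = 25 (F = 5² = 25)
(-53 - 1*(-47))*F + V = (-53 - 1*(-47))*25 - 24 = (-53 + 47)*25 - 24 = -6*25 - 24 = -150 - 24 = -174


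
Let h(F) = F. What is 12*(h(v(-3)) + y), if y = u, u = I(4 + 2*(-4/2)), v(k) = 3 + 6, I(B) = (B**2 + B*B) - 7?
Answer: 24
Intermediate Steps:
I(B) = -7 + 2*B**2 (I(B) = (B**2 + B**2) - 7 = 2*B**2 - 7 = -7 + 2*B**2)
v(k) = 9
u = -7 (u = -7 + 2*(4 + 2*(-4/2))**2 = -7 + 2*(4 + 2*(-4*1/2))**2 = -7 + 2*(4 + 2*(-2))**2 = -7 + 2*(4 - 4)**2 = -7 + 2*0**2 = -7 + 2*0 = -7 + 0 = -7)
y = -7
12*(h(v(-3)) + y) = 12*(9 - 7) = 12*2 = 24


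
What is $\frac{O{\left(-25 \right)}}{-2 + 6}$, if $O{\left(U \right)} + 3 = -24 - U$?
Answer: $- \frac{1}{2} \approx -0.5$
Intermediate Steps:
$O{\left(U \right)} = -27 - U$ ($O{\left(U \right)} = -3 - \left(24 + U\right) = -27 - U$)
$\frac{O{\left(-25 \right)}}{-2 + 6} = \frac{-27 - -25}{-2 + 6} = \frac{-27 + 25}{4} = \frac{1}{4} \left(-2\right) = - \frac{1}{2}$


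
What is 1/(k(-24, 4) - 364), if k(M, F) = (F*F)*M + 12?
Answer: -1/736 ≈ -0.0013587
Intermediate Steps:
k(M, F) = 12 + M*F**2 (k(M, F) = F**2*M + 12 = M*F**2 + 12 = 12 + M*F**2)
1/(k(-24, 4) - 364) = 1/((12 - 24*4**2) - 364) = 1/((12 - 24*16) - 364) = 1/((12 - 384) - 364) = 1/(-372 - 364) = 1/(-736) = -1/736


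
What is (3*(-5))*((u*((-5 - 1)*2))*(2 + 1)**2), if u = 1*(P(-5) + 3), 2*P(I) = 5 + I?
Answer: 4860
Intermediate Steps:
P(I) = 5/2 + I/2 (P(I) = (5 + I)/2 = 5/2 + I/2)
u = 3 (u = 1*((5/2 + (1/2)*(-5)) + 3) = 1*((5/2 - 5/2) + 3) = 1*(0 + 3) = 1*3 = 3)
(3*(-5))*((u*((-5 - 1)*2))*(2 + 1)**2) = (3*(-5))*((3*((-5 - 1)*2))*(2 + 1)**2) = -15*3*(-6*2)*3**2 = -15*3*(-12)*9 = -(-540)*9 = -15*(-324) = 4860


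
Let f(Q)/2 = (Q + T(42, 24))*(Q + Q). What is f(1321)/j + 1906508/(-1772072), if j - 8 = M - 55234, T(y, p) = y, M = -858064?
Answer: -1812977533243/202301954610 ≈ -8.9617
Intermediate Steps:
j = -913290 (j = 8 + (-858064 - 55234) = 8 - 913298 = -913290)
f(Q) = 4*Q*(42 + Q) (f(Q) = 2*((Q + 42)*(Q + Q)) = 2*((42 + Q)*(2*Q)) = 2*(2*Q*(42 + Q)) = 4*Q*(42 + Q))
f(1321)/j + 1906508/(-1772072) = (4*1321*(42 + 1321))/(-913290) + 1906508/(-1772072) = (4*1321*1363)*(-1/913290) + 1906508*(-1/1772072) = 7202092*(-1/913290) - 476627/443018 = -3601046/456645 - 476627/443018 = -1812977533243/202301954610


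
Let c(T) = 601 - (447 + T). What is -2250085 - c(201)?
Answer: -2250038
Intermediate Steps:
c(T) = 154 - T (c(T) = 601 + (-447 - T) = 154 - T)
-2250085 - c(201) = -2250085 - (154 - 1*201) = -2250085 - (154 - 201) = -2250085 - 1*(-47) = -2250085 + 47 = -2250038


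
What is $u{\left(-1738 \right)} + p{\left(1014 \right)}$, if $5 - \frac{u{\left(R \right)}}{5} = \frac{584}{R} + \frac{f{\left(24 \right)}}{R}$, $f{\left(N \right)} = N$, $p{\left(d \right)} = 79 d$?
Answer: $\frac{69635359}{869} \approx 80133.0$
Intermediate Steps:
$u{\left(R \right)} = 25 - \frac{3040}{R}$ ($u{\left(R \right)} = 25 - 5 \left(\frac{584}{R} + \frac{24}{R}\right) = 25 - 5 \frac{608}{R} = 25 - \frac{3040}{R}$)
$u{\left(-1738 \right)} + p{\left(1014 \right)} = \left(25 - \frac{3040}{-1738}\right) + 79 \cdot 1014 = \left(25 - - \frac{1520}{869}\right) + 80106 = \left(25 + \frac{1520}{869}\right) + 80106 = \frac{23245}{869} + 80106 = \frac{69635359}{869}$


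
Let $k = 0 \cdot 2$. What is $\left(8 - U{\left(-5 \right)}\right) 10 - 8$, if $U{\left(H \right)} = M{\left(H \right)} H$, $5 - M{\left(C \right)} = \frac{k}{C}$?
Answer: $322$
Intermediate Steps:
$k = 0$
$M{\left(C \right)} = 5$ ($M{\left(C \right)} = 5 - \frac{0}{C} = 5 - 0 = 5 + 0 = 5$)
$U{\left(H \right)} = 5 H$
$\left(8 - U{\left(-5 \right)}\right) 10 - 8 = \left(8 - 5 \left(-5\right)\right) 10 - 8 = \left(8 - -25\right) 10 - 8 = \left(8 + 25\right) 10 - 8 = 33 \cdot 10 - 8 = 330 - 8 = 322$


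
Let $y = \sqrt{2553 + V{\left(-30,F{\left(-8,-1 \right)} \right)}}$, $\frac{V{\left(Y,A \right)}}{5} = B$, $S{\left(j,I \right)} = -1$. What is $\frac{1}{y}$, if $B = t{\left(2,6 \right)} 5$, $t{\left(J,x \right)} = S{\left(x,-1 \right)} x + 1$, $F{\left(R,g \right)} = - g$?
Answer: $\frac{\sqrt{607}}{1214} \approx 0.020294$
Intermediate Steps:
$t{\left(J,x \right)} = 1 - x$ ($t{\left(J,x \right)} = - x + 1 = 1 - x$)
$B = -25$ ($B = \left(1 - 6\right) 5 = \left(-5\right) 5 = -25$)
$V{\left(Y,A \right)} = -125$ ($V{\left(Y,A \right)} = 5 \left(-25\right) = -125$)
$y = 2 \sqrt{607}$ ($y = \sqrt{2553 - 125} = \sqrt{2428} = 2 \sqrt{607} \approx 49.275$)
$\frac{1}{y} = \frac{1}{2 \sqrt{607}} = \frac{\sqrt{607}}{1214}$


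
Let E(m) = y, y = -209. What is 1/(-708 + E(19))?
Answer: -1/917 ≈ -0.0010905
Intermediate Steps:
E(m) = -209
1/(-708 + E(19)) = 1/(-708 - 209) = 1/(-917) = -1/917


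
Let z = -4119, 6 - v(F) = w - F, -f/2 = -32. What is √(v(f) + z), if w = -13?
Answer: 2*I*√1009 ≈ 63.53*I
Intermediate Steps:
f = 64 (f = -2*(-32) = 64)
v(F) = 19 + F (v(F) = 6 - (-13 - F) = 6 + (13 + F) = 19 + F)
√(v(f) + z) = √((19 + 64) - 4119) = √(83 - 4119) = √(-4036) = 2*I*√1009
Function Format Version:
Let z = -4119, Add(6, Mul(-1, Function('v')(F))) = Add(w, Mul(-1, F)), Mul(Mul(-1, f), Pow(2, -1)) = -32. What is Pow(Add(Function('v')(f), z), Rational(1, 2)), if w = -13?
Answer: Mul(2, I, Pow(1009, Rational(1, 2))) ≈ Mul(63.530, I)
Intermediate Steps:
f = 64 (f = Mul(-2, -32) = 64)
Function('v')(F) = Add(19, F) (Function('v')(F) = Add(6, Mul(-1, Add(-13, Mul(-1, F)))) = Add(6, Add(13, F)) = Add(19, F))
Pow(Add(Function('v')(f), z), Rational(1, 2)) = Pow(Add(Add(19, 64), -4119), Rational(1, 2)) = Pow(Add(83, -4119), Rational(1, 2)) = Pow(-4036, Rational(1, 2)) = Mul(2, I, Pow(1009, Rational(1, 2)))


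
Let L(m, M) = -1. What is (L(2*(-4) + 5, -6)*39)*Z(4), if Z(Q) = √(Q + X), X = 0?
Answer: -78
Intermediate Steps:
Z(Q) = √Q (Z(Q) = √(Q + 0) = √Q)
(L(2*(-4) + 5, -6)*39)*Z(4) = (-1*39)*√4 = -39*2 = -78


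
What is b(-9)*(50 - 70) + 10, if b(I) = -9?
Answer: 190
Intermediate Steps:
b(-9)*(50 - 70) + 10 = -9*(50 - 70) + 10 = -9*(-20) + 10 = 180 + 10 = 190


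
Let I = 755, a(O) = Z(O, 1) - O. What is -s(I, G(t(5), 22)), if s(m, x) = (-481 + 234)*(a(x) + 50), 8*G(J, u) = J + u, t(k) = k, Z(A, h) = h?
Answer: 94107/8 ≈ 11763.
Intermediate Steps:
G(J, u) = J/8 + u/8 (G(J, u) = (J + u)/8 = J/8 + u/8)
a(O) = 1 - O
s(m, x) = -12597 + 247*x (s(m, x) = (-481 + 234)*((1 - x) + 50) = -247*(51 - x) = -12597 + 247*x)
-s(I, G(t(5), 22)) = -(-12597 + 247*((⅛)*5 + (⅛)*22)) = -(-12597 + 247*(5/8 + 11/4)) = -(-12597 + 247*(27/8)) = -(-12597 + 6669/8) = -1*(-94107/8) = 94107/8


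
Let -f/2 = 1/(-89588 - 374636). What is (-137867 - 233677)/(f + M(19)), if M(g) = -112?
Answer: 86239820928/25996543 ≈ 3317.4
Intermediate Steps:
f = 1/232112 (f = -2/(-89588 - 374636) = -2/(-464224) = -2*(-1/464224) = 1/232112 ≈ 4.3083e-6)
(-137867 - 233677)/(f + M(19)) = (-137867 - 233677)/(1/232112 - 112) = -371544/(-25996543/232112) = -371544*(-232112/25996543) = 86239820928/25996543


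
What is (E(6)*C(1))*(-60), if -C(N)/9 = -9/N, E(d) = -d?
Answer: 29160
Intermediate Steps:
C(N) = 81/N (C(N) = -(-81)/N = 81/N)
(E(6)*C(1))*(-60) = ((-1*6)*(81/1))*(-60) = -486*(-60) = 29160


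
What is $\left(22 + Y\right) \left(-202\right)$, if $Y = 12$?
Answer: $-6868$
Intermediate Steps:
$\left(22 + Y\right) \left(-202\right) = \left(22 + 12\right) \left(-202\right) = 34 \left(-202\right) = -6868$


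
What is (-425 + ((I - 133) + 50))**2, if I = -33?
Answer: 292681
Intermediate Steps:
(-425 + ((I - 133) + 50))**2 = (-425 + ((-33 - 133) + 50))**2 = (-425 + (-166 + 50))**2 = (-425 - 116)**2 = (-541)**2 = 292681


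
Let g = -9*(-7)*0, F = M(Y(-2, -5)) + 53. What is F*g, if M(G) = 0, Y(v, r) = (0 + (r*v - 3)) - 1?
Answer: 0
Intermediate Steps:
Y(v, r) = -4 + r*v (Y(v, r) = (0 + (-3 + r*v)) - 1 = (-3 + r*v) - 1 = -4 + r*v)
F = 53 (F = 0 + 53 = 53)
g = 0 (g = 63*0 = 0)
F*g = 53*0 = 0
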